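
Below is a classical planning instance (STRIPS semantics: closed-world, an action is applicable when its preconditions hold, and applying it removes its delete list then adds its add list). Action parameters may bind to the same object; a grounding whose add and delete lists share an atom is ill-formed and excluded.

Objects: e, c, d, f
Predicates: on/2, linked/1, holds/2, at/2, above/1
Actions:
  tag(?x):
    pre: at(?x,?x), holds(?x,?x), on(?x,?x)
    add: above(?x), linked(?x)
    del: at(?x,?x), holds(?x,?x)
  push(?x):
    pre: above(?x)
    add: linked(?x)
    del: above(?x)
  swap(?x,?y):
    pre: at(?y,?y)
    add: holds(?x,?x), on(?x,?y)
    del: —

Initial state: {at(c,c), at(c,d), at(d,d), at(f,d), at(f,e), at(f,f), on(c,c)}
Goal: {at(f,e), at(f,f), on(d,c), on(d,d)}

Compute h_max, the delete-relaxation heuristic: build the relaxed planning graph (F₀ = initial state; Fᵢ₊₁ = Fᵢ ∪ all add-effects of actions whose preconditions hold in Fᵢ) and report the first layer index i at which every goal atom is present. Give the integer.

1

F0 = init (7 atoms)
F1 = F0 ∪ {holds(c,c), holds(d,d), holds(e,e), holds(f,f), on(c,d), on(c,f), on(d,c), on(d,d), on(d,f), on(e,c), on(e,d), on(e,f), on(f,c), on(f,d), on(f,f)}  (22 atoms)
goal ⊆ F1  ⇒  h_max = 1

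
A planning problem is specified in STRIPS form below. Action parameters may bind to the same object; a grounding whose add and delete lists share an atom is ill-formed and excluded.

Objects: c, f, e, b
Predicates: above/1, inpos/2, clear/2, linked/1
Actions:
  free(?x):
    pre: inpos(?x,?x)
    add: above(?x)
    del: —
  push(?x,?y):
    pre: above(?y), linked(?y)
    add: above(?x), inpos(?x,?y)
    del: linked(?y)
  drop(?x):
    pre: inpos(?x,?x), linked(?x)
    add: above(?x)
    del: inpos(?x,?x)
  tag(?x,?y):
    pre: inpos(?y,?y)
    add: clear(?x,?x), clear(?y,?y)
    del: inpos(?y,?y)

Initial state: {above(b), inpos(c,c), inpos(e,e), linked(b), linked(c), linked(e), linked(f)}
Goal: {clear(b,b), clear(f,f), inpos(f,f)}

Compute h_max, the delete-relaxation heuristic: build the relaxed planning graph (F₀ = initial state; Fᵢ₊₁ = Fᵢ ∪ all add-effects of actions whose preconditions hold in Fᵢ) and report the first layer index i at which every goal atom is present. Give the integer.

2

F0 = init (7 atoms)
F1 = F0 ∪ {above(c), above(e), above(f), clear(b,b), clear(c,c), clear(e,e), clear(f,f), inpos(b,b), inpos(c,b), inpos(e,b), inpos(f,b)}  (18 atoms)
F2 = F1 ∪ {inpos(b,c), inpos(b,e), inpos(b,f), inpos(c,e), inpos(c,f), inpos(e,c), inpos(e,f), inpos(f,c), inpos(f,e), inpos(f,f)}  (28 atoms)
goal ⊆ F2  ⇒  h_max = 2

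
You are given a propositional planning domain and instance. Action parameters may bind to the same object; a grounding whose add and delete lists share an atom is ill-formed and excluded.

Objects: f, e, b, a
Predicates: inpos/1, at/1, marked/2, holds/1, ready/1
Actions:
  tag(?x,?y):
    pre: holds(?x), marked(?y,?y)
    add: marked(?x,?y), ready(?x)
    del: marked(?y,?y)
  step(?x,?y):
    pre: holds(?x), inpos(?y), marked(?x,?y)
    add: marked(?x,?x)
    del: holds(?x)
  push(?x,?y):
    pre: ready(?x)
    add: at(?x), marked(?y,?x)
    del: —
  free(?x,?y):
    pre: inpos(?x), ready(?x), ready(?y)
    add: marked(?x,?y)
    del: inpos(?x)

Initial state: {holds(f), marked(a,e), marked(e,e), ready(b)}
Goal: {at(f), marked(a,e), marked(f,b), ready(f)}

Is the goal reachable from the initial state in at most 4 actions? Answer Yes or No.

Yes

1. tag(f,e)  →  {holds(f), marked(a,e), marked(f,e), ready(b), ready(f)}
2. push(f,f)  →  {at(f), holds(f), marked(a,e), marked(f,e), marked(f,f), ready(b), ready(f)}
3. push(b,f)  →  {at(b), at(f), holds(f), marked(a,e), marked(f,b), marked(f,e), marked(f,f), ready(b), ready(f)}
optimal plan length = 3; 3 ≤ 4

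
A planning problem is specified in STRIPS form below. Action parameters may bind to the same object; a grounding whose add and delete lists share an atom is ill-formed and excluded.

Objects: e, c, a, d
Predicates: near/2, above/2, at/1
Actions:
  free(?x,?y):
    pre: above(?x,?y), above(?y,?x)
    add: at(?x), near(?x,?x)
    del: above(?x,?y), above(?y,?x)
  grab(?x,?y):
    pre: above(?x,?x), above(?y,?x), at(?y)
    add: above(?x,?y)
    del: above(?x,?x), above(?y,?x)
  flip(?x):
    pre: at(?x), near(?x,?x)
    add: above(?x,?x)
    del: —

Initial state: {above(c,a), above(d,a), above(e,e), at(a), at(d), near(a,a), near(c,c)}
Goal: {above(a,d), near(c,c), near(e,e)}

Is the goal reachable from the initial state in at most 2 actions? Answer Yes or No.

No

1. free(e,e)  →  {above(c,a), above(d,a), at(a), at(d), at(e), near(a,a), near(c,c), near(e,e)}
2. flip(a)  →  {above(a,a), above(c,a), above(d,a), at(a), at(d), at(e), near(a,a), near(c,c), near(e,e)}
3. grab(a,d)  →  {above(a,d), above(c,a), at(a), at(d), at(e), near(a,a), near(c,c), near(e,e)}
optimal plan length = 3; 3 > 2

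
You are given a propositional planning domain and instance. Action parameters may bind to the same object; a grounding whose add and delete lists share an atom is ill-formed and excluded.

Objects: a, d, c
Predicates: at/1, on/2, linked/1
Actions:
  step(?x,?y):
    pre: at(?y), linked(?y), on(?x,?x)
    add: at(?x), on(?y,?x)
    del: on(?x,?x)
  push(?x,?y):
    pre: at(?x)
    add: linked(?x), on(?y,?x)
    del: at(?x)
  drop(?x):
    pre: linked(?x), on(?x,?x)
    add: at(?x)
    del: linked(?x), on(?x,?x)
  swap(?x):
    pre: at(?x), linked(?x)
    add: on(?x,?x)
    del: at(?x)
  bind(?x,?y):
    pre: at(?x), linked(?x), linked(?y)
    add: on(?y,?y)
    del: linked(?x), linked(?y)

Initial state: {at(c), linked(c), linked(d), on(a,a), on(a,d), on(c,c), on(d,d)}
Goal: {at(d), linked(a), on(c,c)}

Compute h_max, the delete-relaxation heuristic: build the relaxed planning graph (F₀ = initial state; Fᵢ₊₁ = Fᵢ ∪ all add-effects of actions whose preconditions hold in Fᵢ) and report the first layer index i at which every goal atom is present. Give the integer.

2

F0 = init (7 atoms)
F1 = F0 ∪ {at(a), at(d), on(a,c), on(c,a), on(c,d), on(d,c)}  (13 atoms)
F2 = F1 ∪ {linked(a), on(d,a)}  (15 atoms)
goal ⊆ F2  ⇒  h_max = 2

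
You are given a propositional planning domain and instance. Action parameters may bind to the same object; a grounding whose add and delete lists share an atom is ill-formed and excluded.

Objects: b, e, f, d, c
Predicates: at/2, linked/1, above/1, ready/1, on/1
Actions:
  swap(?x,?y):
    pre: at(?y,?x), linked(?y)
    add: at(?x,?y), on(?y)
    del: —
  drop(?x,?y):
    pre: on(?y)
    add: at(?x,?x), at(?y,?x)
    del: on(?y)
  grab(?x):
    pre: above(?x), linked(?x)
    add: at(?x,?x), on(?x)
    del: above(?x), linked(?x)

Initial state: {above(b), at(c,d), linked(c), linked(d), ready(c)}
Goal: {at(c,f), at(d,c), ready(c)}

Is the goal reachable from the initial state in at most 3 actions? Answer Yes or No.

1. swap(d,c)  →  {above(b), at(c,d), at(d,c), linked(c), linked(d), on(c), ready(c)}
2. drop(f,c)  →  {above(b), at(c,d), at(c,f), at(d,c), at(f,f), linked(c), linked(d), ready(c)}
optimal plan length = 2; 2 ≤ 3

Yes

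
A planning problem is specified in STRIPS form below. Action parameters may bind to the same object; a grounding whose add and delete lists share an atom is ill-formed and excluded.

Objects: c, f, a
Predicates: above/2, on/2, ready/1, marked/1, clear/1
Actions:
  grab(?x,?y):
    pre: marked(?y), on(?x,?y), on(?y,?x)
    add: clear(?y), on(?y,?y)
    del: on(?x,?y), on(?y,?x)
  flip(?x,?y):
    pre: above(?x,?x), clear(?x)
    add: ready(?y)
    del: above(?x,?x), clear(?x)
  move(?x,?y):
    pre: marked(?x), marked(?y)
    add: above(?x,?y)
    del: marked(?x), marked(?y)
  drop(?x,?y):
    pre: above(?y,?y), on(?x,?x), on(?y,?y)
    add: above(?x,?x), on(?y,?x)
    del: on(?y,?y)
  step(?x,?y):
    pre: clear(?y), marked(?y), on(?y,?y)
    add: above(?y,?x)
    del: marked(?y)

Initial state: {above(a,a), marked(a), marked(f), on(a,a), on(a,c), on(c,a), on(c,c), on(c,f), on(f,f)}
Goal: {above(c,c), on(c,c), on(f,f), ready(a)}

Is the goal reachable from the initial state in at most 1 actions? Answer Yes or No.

1. grab(c,a)  →  {above(a,a), clear(a), marked(a), marked(f), on(a,a), on(c,c), on(c,f), on(f,f)}
2. drop(c,a)  →  {above(a,a), above(c,c), clear(a), marked(a), marked(f), on(a,c), on(c,c), on(c,f), on(f,f)}
3. flip(a,a)  →  {above(c,c), marked(a), marked(f), on(a,c), on(c,c), on(c,f), on(f,f), ready(a)}
optimal plan length = 3; 3 > 1

No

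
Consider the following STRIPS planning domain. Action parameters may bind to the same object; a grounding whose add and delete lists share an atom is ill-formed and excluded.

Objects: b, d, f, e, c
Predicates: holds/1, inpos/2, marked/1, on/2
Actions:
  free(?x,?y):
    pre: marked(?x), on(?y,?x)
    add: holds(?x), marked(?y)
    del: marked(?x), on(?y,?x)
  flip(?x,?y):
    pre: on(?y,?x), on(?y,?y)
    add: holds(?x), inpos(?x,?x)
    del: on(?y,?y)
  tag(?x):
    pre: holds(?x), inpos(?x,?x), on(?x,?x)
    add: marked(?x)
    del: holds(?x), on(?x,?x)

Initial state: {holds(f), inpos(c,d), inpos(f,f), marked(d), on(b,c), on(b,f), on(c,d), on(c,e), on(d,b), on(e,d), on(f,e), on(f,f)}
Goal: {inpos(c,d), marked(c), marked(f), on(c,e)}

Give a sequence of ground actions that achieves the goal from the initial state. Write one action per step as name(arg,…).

1. free(d,c)  →  {holds(d), holds(f), inpos(c,d), inpos(f,f), marked(c), on(b,c), on(b,f), on(c,e), on(d,b), on(e,d), on(f,e), on(f,f)}
2. tag(f)  →  {holds(d), inpos(c,d), inpos(f,f), marked(c), marked(f), on(b,c), on(b,f), on(c,e), on(d,b), on(e,d), on(f,e)}

free(d,c); tag(f)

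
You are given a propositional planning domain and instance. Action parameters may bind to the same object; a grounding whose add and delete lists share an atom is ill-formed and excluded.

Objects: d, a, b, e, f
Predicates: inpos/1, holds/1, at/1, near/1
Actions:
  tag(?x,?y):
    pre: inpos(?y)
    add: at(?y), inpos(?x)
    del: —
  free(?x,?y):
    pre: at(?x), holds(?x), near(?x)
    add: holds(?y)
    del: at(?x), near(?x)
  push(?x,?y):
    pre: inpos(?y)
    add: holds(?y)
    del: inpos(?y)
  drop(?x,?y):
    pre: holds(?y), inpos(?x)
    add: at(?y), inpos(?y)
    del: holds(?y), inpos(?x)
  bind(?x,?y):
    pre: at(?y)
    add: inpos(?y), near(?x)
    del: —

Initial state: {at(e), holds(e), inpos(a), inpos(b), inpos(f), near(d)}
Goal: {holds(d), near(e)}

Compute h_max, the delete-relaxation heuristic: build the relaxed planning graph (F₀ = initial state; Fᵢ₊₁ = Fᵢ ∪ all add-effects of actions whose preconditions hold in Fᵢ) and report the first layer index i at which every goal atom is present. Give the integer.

F0 = init (6 atoms)
F1 = F0 ∪ {at(a), at(b), at(f), holds(a), holds(b), holds(f), inpos(d), inpos(e), near(a), near(b), near(e), near(f)}  (18 atoms)
F2 = F1 ∪ {at(d), holds(d)}  (20 atoms)
goal ⊆ F2  ⇒  h_max = 2

2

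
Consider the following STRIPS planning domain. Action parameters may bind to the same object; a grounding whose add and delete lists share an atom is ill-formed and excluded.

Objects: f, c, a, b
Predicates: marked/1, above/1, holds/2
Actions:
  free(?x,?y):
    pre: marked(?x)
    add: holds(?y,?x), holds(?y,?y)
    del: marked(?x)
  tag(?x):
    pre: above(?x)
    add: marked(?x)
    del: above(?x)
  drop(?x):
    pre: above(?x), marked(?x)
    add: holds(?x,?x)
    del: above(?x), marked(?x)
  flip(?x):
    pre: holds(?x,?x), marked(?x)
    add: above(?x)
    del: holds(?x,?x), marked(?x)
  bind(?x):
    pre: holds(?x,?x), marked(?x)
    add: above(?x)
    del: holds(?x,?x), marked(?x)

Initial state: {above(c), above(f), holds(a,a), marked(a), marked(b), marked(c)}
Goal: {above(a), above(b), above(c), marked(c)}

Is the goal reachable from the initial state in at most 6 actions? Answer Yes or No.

Yes

1. tag(f)  →  {above(c), holds(a,a), marked(a), marked(b), marked(c), marked(f)}
2. free(f,b)  →  {above(c), holds(a,a), holds(b,b), holds(b,f), marked(a), marked(b), marked(c)}
3. flip(a)  →  {above(a), above(c), holds(b,b), holds(b,f), marked(b), marked(c)}
4. flip(b)  →  {above(a), above(b), above(c), holds(b,f), marked(c)}
optimal plan length = 4; 4 ≤ 6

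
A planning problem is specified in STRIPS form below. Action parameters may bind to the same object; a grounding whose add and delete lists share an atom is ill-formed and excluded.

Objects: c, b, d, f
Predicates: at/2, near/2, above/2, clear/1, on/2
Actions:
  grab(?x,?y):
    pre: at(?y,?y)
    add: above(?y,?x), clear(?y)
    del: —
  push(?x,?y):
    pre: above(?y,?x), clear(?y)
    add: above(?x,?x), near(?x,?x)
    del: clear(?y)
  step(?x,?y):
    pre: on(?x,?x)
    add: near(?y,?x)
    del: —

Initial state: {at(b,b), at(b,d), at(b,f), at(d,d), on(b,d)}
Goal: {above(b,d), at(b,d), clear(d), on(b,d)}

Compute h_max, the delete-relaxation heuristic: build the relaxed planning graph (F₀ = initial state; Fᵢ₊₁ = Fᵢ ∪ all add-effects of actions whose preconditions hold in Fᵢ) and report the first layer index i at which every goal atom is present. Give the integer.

1

F0 = init (5 atoms)
F1 = F0 ∪ {above(b,b), above(b,c), above(b,d), above(b,f), above(d,b), above(d,c), above(d,d), above(d,f), clear(b), clear(d)}  (15 atoms)
goal ⊆ F1  ⇒  h_max = 1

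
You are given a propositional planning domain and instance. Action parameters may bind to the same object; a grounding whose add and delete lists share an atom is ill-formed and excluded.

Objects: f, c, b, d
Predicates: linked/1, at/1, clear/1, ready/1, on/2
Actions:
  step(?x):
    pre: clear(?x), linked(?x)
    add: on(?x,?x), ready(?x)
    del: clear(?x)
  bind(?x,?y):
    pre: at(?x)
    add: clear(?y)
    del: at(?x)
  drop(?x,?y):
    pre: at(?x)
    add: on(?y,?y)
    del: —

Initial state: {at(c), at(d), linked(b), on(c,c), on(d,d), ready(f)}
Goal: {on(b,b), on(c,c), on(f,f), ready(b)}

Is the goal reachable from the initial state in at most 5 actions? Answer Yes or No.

1. bind(c,b)  →  {at(d), clear(b), linked(b), on(c,c), on(d,d), ready(f)}
2. step(b)  →  {at(d), linked(b), on(b,b), on(c,c), on(d,d), ready(b), ready(f)}
3. drop(d,f)  →  {at(d), linked(b), on(b,b), on(c,c), on(d,d), on(f,f), ready(b), ready(f)}
optimal plan length = 3; 3 ≤ 5

Yes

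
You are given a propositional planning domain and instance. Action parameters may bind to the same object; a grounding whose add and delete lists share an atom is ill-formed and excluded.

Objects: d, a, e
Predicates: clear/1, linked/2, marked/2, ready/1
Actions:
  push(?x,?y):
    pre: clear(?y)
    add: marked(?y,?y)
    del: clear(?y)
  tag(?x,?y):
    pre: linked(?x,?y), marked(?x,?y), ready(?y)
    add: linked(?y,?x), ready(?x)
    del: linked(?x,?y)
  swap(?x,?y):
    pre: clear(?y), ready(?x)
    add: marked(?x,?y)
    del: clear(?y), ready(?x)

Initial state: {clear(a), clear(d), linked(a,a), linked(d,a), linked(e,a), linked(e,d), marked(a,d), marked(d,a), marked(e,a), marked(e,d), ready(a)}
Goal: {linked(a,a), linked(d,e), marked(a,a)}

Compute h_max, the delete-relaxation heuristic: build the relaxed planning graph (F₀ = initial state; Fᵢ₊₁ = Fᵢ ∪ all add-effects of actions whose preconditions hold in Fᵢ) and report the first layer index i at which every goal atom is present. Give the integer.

2

F0 = init (11 atoms)
F1 = F0 ∪ {linked(a,d), linked(a,e), marked(a,a), marked(d,d), ready(d), ready(e)}  (17 atoms)
F2 = F1 ∪ {linked(d,e)}  (18 atoms)
goal ⊆ F2  ⇒  h_max = 2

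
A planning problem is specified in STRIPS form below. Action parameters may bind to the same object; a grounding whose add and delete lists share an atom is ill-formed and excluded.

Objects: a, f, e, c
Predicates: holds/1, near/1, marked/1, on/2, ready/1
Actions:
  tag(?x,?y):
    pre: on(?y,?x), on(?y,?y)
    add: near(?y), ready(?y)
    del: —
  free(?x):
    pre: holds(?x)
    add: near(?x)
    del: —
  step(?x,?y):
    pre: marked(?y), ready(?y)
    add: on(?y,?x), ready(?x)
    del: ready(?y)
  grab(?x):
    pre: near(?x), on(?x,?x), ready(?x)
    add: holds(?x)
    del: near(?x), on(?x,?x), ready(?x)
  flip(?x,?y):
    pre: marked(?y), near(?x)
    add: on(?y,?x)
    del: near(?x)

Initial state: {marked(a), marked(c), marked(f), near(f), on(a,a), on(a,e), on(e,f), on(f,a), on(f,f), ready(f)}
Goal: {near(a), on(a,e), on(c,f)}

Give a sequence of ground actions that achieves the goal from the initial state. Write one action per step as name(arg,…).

tag(a,a); flip(f,c)

1. tag(a,a)  →  {marked(a), marked(c), marked(f), near(a), near(f), on(a,a), on(a,e), on(e,f), on(f,a), on(f,f), ready(a), ready(f)}
2. flip(f,c)  →  {marked(a), marked(c), marked(f), near(a), on(a,a), on(a,e), on(c,f), on(e,f), on(f,a), on(f,f), ready(a), ready(f)}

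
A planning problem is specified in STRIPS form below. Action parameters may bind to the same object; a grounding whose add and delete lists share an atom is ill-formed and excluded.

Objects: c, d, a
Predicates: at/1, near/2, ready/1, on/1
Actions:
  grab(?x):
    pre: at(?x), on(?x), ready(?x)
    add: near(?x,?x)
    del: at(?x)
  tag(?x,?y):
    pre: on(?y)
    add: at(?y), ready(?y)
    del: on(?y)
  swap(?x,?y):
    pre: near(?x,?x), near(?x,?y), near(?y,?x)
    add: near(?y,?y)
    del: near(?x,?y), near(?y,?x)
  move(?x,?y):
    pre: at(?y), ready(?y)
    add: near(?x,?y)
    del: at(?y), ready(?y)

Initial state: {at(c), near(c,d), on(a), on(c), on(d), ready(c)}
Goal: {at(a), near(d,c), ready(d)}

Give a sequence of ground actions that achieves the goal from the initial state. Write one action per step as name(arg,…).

1. tag(c,d)  →  {at(c), at(d), near(c,d), on(a), on(c), ready(c), ready(d)}
2. tag(c,a)  →  {at(a), at(c), at(d), near(c,d), on(c), ready(a), ready(c), ready(d)}
3. move(d,c)  →  {at(a), at(d), near(c,d), near(d,c), on(c), ready(a), ready(d)}

tag(c,d); tag(c,a); move(d,c)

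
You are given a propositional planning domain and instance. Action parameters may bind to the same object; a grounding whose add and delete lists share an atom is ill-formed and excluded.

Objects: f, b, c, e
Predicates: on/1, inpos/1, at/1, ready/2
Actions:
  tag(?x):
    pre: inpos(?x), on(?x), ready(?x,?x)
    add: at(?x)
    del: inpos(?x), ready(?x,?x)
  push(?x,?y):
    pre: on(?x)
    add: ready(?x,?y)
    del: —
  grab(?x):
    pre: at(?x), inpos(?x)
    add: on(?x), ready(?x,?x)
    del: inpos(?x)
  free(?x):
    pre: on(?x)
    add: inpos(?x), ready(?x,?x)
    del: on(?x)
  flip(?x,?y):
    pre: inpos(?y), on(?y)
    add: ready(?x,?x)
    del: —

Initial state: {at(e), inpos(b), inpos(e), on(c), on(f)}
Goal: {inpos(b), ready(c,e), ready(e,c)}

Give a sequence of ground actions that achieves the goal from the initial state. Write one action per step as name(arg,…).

1. push(c,e)  →  {at(e), inpos(b), inpos(e), on(c), on(f), ready(c,e)}
2. grab(e)  →  {at(e), inpos(b), on(c), on(e), on(f), ready(c,e), ready(e,e)}
3. push(e,c)  →  {at(e), inpos(b), on(c), on(e), on(f), ready(c,e), ready(e,c), ready(e,e)}

push(c,e); grab(e); push(e,c)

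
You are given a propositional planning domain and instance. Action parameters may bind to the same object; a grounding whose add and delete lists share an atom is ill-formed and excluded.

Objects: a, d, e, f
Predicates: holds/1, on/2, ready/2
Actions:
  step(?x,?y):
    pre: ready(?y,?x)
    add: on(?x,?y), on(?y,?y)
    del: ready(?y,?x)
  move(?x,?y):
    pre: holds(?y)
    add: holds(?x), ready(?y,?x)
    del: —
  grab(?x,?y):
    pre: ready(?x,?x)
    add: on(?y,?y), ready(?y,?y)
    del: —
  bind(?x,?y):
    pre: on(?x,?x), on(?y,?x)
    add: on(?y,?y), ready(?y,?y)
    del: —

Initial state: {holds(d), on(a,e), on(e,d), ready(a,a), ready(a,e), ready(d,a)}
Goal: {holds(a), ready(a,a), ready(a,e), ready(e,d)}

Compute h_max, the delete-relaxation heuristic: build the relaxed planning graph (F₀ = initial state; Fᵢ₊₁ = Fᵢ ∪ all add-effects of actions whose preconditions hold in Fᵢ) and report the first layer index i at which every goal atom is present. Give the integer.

2

F0 = init (6 atoms)
F1 = F0 ∪ {holds(a), holds(e), holds(f), on(a,a), on(a,d), on(d,d), on(e,a), on(e,e), on(f,f), ready(d,d), ready(d,e), ready(d,f), ready(e,e), ready(f,f)}  (20 atoms)
F2 = F1 ∪ {on(f,d), ready(a,d), ready(a,f), ready(e,a), ready(e,d), ready(e,f), ready(f,a), ready(f,d), ready(f,e)}  (29 atoms)
goal ⊆ F2  ⇒  h_max = 2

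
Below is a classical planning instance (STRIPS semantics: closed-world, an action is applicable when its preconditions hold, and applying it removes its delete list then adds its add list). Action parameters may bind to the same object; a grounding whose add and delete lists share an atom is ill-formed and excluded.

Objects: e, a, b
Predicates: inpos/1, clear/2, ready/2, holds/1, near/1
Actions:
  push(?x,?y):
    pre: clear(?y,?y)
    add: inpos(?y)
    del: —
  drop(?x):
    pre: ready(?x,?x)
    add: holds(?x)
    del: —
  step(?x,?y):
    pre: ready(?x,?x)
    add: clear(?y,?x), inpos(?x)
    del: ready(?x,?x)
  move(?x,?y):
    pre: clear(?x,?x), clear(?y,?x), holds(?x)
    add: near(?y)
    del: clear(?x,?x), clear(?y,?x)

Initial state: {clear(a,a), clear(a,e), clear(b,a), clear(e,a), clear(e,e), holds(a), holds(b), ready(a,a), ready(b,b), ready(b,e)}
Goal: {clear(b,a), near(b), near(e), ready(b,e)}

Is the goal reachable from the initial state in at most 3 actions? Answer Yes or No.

1. step(b,b)  →  {clear(a,a), clear(a,e), clear(b,a), clear(b,b), clear(e,a), clear(e,e), holds(a), holds(b), inpos(b), ready(a,a), ready(b,e)}
2. move(a,e)  →  {clear(a,e), clear(b,a), clear(b,b), clear(e,e), holds(a), holds(b), inpos(b), near(e), ready(a,a), ready(b,e)}
3. move(b,b)  →  {clear(a,e), clear(b,a), clear(e,e), holds(a), holds(b), inpos(b), near(b), near(e), ready(a,a), ready(b,e)}
optimal plan length = 3; 3 ≤ 3

Yes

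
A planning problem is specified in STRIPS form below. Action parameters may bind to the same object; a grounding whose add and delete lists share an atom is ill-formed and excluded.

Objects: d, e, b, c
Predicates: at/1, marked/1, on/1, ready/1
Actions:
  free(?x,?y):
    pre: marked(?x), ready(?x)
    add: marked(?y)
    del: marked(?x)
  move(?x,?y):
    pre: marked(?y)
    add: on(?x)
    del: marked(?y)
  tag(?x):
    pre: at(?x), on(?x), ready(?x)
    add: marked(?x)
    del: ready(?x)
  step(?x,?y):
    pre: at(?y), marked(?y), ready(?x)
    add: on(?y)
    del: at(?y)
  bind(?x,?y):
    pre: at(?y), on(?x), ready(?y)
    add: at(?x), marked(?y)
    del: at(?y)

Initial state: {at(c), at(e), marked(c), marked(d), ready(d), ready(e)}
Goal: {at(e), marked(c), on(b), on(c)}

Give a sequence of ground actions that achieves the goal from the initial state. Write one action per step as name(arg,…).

1. move(b,d)  →  {at(c), at(e), marked(c), on(b), ready(d), ready(e)}
2. step(d,c)  →  {at(e), marked(c), on(b), on(c), ready(d), ready(e)}

move(b,d); step(d,c)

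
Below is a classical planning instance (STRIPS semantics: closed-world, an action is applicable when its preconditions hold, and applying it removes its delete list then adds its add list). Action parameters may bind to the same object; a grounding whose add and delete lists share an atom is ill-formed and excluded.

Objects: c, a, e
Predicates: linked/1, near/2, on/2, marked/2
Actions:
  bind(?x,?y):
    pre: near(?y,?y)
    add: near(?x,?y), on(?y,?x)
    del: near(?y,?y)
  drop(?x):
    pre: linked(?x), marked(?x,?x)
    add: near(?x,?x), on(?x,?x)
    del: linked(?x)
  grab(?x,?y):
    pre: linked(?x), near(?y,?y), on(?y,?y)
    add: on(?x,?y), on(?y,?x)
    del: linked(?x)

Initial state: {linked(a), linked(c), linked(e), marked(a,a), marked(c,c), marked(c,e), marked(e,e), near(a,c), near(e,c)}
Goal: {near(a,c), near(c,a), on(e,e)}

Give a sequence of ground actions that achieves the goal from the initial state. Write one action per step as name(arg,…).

1. drop(a)  →  {linked(c), linked(e), marked(a,a), marked(c,c), marked(c,e), marked(e,e), near(a,a), near(a,c), near(e,c), on(a,a)}
2. bind(c,a)  →  {linked(c), linked(e), marked(a,a), marked(c,c), marked(c,e), marked(e,e), near(a,c), near(c,a), near(e,c), on(a,a), on(a,c)}
3. drop(e)  →  {linked(c), marked(a,a), marked(c,c), marked(c,e), marked(e,e), near(a,c), near(c,a), near(e,c), near(e,e), on(a,a), on(a,c), on(e,e)}

drop(a); bind(c,a); drop(e)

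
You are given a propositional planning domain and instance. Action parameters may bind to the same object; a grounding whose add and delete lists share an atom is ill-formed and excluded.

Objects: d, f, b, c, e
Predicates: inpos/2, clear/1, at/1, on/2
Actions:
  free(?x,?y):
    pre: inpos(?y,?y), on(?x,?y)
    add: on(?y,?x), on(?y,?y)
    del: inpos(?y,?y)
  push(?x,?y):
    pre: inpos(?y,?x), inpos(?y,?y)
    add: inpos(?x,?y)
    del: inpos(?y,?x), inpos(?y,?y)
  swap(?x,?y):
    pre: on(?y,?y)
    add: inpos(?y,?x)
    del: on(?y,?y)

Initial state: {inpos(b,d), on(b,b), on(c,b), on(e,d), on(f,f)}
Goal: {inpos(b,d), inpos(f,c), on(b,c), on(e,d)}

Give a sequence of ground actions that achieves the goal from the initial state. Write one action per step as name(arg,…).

swap(b,b); free(c,b); swap(c,f)

1. swap(b,b)  →  {inpos(b,b), inpos(b,d), on(c,b), on(e,d), on(f,f)}
2. free(c,b)  →  {inpos(b,d), on(b,b), on(b,c), on(c,b), on(e,d), on(f,f)}
3. swap(c,f)  →  {inpos(b,d), inpos(f,c), on(b,b), on(b,c), on(c,b), on(e,d)}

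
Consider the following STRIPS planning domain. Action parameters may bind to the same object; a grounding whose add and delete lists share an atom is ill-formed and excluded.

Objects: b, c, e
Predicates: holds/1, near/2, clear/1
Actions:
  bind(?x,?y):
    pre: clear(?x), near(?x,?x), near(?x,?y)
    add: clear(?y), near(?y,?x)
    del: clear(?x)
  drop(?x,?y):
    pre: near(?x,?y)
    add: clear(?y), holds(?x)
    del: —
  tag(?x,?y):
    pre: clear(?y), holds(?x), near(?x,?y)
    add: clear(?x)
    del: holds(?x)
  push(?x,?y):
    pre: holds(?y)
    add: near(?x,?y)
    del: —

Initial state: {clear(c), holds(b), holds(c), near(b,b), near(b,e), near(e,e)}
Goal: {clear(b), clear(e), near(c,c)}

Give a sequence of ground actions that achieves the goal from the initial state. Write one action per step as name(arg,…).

drop(b,b); drop(b,e); push(c,c)

1. drop(b,b)  →  {clear(b), clear(c), holds(b), holds(c), near(b,b), near(b,e), near(e,e)}
2. drop(b,e)  →  {clear(b), clear(c), clear(e), holds(b), holds(c), near(b,b), near(b,e), near(e,e)}
3. push(c,c)  →  {clear(b), clear(c), clear(e), holds(b), holds(c), near(b,b), near(b,e), near(c,c), near(e,e)}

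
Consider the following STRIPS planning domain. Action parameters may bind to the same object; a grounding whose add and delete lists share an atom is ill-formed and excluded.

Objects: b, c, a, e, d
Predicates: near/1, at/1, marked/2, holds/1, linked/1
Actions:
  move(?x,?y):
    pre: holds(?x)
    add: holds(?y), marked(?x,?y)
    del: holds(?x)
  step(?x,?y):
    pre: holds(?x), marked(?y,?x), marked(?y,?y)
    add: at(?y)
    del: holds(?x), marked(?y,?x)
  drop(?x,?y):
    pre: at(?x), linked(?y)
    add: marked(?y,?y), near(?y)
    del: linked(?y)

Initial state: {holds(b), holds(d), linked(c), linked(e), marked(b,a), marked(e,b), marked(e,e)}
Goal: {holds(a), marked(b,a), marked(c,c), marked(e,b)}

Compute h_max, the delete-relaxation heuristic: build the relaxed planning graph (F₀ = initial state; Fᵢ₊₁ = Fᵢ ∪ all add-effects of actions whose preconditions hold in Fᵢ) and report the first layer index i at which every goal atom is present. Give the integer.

2

F0 = init (7 atoms)
F1 = F0 ∪ {at(e), holds(a), holds(c), holds(e), marked(b,c), marked(b,d), marked(b,e), marked(d,a), marked(d,b), marked(d,c), marked(d,e)}  (18 atoms)
F2 = F1 ∪ {marked(a,b), marked(a,c), marked(a,d), marked(a,e), marked(c,a), marked(c,b), marked(c,c), marked(c,d), marked(c,e), marked(e,a), marked(e,c), marked(e,d), near(c), near(e)}  (32 atoms)
goal ⊆ F2  ⇒  h_max = 2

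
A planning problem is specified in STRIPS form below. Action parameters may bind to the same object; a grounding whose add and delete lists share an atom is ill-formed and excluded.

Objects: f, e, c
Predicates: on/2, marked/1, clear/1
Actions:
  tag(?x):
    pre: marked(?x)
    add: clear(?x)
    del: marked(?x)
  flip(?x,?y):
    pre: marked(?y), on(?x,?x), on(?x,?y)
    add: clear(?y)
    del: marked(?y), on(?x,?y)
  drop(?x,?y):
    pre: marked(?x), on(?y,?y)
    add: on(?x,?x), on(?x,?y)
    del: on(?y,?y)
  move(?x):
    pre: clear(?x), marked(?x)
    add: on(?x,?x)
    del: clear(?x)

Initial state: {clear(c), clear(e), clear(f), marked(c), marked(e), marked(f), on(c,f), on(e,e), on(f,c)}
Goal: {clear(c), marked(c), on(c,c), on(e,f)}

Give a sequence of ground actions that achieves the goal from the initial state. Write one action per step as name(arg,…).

drop(f,e); drop(e,f); drop(c,e)

1. drop(f,e)  →  {clear(c), clear(e), clear(f), marked(c), marked(e), marked(f), on(c,f), on(f,c), on(f,e), on(f,f)}
2. drop(e,f)  →  {clear(c), clear(e), clear(f), marked(c), marked(e), marked(f), on(c,f), on(e,e), on(e,f), on(f,c), on(f,e)}
3. drop(c,e)  →  {clear(c), clear(e), clear(f), marked(c), marked(e), marked(f), on(c,c), on(c,e), on(c,f), on(e,f), on(f,c), on(f,e)}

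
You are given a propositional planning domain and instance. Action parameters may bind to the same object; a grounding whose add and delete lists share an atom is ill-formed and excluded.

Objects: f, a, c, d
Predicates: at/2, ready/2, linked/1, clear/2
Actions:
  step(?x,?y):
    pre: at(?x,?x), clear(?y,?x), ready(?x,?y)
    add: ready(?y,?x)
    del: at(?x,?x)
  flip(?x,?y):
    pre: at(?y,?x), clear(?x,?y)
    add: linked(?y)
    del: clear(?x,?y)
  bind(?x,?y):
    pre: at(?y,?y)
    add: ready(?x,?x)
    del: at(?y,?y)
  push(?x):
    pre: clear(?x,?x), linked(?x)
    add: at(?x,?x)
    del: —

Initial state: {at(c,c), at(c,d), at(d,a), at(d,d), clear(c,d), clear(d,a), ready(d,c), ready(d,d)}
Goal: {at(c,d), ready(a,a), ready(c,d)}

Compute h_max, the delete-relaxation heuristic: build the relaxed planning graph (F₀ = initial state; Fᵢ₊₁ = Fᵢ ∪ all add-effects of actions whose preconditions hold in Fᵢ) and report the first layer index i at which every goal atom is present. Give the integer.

1

F0 = init (8 atoms)
F1 = F0 ∪ {ready(a,a), ready(c,c), ready(c,d), ready(f,f)}  (12 atoms)
goal ⊆ F1  ⇒  h_max = 1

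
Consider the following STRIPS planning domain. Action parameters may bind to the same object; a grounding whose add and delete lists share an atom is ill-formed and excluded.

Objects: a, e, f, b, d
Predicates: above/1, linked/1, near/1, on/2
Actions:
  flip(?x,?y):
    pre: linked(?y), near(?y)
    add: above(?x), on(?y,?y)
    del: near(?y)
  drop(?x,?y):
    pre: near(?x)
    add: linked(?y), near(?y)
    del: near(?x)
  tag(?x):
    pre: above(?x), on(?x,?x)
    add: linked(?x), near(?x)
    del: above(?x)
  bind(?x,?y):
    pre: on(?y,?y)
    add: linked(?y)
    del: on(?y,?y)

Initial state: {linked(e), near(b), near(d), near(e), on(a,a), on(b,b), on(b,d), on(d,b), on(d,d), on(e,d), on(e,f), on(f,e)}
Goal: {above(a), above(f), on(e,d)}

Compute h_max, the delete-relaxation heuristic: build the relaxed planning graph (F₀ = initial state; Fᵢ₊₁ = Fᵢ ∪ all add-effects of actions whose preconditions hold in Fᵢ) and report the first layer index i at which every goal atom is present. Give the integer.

1

F0 = init (12 atoms)
F1 = F0 ∪ {above(a), above(b), above(d), above(e), above(f), linked(a), linked(b), linked(d), linked(f), near(a), near(f), on(e,e)}  (24 atoms)
goal ⊆ F1  ⇒  h_max = 1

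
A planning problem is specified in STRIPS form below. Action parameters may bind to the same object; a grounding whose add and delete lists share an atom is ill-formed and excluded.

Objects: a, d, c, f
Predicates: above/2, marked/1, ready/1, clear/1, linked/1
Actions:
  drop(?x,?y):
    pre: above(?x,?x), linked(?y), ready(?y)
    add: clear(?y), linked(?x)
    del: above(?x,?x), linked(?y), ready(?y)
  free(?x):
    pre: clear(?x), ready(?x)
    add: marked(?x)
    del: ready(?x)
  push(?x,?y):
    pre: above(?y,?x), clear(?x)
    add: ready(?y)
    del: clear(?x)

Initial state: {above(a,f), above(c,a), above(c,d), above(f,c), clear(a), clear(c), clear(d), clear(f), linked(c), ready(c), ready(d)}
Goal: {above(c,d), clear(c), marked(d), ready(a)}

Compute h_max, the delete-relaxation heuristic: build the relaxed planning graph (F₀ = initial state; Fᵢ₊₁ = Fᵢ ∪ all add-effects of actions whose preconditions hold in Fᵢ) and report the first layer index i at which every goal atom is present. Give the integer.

F0 = init (11 atoms)
F1 = F0 ∪ {marked(c), marked(d), ready(a), ready(f)}  (15 atoms)
goal ⊆ F1  ⇒  h_max = 1

1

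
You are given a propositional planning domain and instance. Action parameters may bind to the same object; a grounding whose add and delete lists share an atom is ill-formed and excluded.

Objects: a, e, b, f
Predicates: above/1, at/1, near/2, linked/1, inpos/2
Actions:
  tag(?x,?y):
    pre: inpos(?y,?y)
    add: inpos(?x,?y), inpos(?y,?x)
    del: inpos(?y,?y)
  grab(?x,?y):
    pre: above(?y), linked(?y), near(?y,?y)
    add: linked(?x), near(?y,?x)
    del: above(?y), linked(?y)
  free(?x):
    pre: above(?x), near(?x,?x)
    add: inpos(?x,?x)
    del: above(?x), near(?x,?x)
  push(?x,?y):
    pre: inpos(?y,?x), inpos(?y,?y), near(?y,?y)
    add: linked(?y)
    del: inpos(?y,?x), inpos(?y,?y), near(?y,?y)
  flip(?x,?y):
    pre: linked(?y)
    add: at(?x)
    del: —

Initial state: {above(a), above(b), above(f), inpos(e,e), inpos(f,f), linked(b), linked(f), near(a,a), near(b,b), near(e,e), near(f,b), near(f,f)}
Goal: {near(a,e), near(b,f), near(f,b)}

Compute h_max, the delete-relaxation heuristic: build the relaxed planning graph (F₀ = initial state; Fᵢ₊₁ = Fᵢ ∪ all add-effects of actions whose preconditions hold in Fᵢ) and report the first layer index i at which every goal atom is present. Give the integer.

2

F0 = init (12 atoms)
F1 = F0 ∪ {at(a), at(b), at(e), at(f), inpos(a,a), inpos(a,e), inpos(a,f), inpos(b,b), inpos(b,e), inpos(b,f), inpos(e,a), inpos(e,b), inpos(e,f), inpos(f,a), inpos(f,b), inpos(f,e), linked(a), linked(e), near(b,a), near(b,e), near(b,f), near(f,a), near(f,e)}  (35 atoms)
F2 = F1 ∪ {inpos(a,b), inpos(b,a), near(a,b), near(a,e), near(a,f)}  (40 atoms)
goal ⊆ F2  ⇒  h_max = 2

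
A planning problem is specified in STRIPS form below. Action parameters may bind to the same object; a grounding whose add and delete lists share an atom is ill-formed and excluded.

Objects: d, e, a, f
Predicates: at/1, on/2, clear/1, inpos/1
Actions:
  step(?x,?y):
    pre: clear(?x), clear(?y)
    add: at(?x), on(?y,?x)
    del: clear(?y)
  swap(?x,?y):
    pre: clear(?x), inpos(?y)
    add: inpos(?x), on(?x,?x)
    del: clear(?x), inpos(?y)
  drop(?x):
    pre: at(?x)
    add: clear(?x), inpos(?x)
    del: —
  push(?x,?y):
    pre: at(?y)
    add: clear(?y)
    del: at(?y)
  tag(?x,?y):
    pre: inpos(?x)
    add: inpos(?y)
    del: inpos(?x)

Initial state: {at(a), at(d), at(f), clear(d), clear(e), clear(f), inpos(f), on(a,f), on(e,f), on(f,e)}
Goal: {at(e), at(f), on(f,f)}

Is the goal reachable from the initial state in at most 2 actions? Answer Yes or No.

1. step(e,d)  →  {at(a), at(d), at(e), at(f), clear(e), clear(f), inpos(f), on(a,f), on(d,e), on(e,f), on(f,e)}
2. step(f,f)  →  {at(a), at(d), at(e), at(f), clear(e), inpos(f), on(a,f), on(d,e), on(e,f), on(f,e), on(f,f)}
optimal plan length = 2; 2 ≤ 2

Yes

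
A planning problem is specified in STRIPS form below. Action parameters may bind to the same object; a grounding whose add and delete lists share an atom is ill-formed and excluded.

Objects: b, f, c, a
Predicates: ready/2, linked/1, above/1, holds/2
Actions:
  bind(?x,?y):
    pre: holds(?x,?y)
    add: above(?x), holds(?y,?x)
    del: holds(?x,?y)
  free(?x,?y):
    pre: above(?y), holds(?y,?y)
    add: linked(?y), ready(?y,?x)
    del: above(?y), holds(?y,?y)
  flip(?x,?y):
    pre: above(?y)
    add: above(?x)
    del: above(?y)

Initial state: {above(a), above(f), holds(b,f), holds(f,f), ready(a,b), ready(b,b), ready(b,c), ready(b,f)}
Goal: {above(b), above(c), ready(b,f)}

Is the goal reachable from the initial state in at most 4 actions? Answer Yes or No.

1. bind(b,f)  →  {above(a), above(b), above(f), holds(f,b), holds(f,f), ready(a,b), ready(b,b), ready(b,c), ready(b,f)}
2. flip(c,f)  →  {above(a), above(b), above(c), holds(f,b), holds(f,f), ready(a,b), ready(b,b), ready(b,c), ready(b,f)}
optimal plan length = 2; 2 ≤ 4

Yes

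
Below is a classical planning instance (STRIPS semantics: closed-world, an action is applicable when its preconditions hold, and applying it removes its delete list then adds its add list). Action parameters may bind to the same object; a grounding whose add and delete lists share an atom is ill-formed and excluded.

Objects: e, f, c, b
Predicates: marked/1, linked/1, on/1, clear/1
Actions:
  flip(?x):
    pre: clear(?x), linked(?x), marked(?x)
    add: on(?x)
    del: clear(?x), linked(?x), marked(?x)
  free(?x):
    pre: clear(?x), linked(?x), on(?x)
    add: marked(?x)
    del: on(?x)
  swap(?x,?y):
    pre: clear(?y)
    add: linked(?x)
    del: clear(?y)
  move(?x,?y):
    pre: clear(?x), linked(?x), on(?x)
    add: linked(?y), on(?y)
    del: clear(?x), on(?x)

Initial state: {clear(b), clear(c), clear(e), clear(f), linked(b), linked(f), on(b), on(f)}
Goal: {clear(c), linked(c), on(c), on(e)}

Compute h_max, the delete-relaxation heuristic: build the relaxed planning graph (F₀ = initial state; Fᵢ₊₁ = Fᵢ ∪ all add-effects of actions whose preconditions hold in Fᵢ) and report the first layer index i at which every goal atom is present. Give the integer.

F0 = init (8 atoms)
F1 = F0 ∪ {linked(c), linked(e), marked(b), marked(f), on(c), on(e)}  (14 atoms)
goal ⊆ F1  ⇒  h_max = 1

1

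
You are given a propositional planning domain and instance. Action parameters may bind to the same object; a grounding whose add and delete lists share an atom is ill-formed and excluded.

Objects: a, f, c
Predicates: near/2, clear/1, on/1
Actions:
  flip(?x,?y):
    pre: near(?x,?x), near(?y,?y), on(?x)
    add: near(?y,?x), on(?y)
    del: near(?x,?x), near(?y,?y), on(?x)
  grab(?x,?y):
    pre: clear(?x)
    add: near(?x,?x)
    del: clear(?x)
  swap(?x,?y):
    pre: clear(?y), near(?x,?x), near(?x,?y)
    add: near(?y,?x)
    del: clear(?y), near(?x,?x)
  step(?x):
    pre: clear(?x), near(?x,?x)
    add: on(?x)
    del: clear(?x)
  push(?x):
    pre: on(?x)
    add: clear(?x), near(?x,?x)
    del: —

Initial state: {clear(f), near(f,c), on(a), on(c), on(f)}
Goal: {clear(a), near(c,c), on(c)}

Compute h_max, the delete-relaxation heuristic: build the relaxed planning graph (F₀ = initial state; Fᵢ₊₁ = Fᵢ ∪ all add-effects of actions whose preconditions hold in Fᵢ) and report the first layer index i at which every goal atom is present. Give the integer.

1

F0 = init (5 atoms)
F1 = F0 ∪ {clear(a), clear(c), near(a,a), near(c,c), near(f,f)}  (10 atoms)
goal ⊆ F1  ⇒  h_max = 1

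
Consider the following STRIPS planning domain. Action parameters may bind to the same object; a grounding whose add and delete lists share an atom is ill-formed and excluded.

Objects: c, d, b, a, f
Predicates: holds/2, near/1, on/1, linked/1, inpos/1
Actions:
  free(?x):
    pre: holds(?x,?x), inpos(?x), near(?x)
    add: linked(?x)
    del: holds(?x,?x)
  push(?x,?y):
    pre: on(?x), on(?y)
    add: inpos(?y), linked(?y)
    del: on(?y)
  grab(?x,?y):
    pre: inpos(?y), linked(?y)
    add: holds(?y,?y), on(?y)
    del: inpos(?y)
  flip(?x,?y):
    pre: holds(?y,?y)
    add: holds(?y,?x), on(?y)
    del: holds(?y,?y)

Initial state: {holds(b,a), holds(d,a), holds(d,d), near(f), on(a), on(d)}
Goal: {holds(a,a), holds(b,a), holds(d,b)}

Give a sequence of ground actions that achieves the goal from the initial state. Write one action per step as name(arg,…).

1. push(d,a)  →  {holds(b,a), holds(d,a), holds(d,d), inpos(a), linked(a), near(f), on(d)}
2. grab(c,a)  →  {holds(a,a), holds(b,a), holds(d,a), holds(d,d), linked(a), near(f), on(a), on(d)}
3. flip(b,d)  →  {holds(a,a), holds(b,a), holds(d,a), holds(d,b), linked(a), near(f), on(a), on(d)}

push(d,a); grab(c,a); flip(b,d)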